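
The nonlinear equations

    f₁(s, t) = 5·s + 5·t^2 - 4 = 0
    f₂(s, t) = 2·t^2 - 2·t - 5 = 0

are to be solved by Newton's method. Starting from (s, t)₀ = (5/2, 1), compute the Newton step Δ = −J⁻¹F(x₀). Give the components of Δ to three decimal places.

At (5/2, 1): F = (13.500, -5.000).
Jacobian J = [[5, 10·t], [0, 4·t - 2]].
At the point, J = [[5.000, 10.000], [0.000, 2.000]] (det J = 10.000).
Solving J·Δ = −F gives Δ = (-7.700, 2.500).

(-7.700, 2.500)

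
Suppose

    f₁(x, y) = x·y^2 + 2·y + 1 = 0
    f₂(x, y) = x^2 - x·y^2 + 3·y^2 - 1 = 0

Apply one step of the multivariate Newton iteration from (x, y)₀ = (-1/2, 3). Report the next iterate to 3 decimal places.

At (-1/2, 3): F = (2.500, 30.750).
Jacobian J = [[y^2, 2·x·y + 2], [2·x - y^2, -2·x·y + 6·y]].
At the point, J = [[9.000, -1.000], [-10.000, 21.000]] (det J = 179.000).
Solving J·Δ = −F gives Δ = (-0.465, -1.686).
Then the next iterate is (x, y)₁ = (-0.965, 1.314).

(-0.965, 1.314)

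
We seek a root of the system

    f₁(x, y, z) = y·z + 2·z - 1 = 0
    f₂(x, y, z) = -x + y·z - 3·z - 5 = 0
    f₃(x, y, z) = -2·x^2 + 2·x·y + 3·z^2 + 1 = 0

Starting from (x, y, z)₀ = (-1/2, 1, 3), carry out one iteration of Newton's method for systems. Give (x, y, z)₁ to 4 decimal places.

(205.1667, 43.1667, -41.8333)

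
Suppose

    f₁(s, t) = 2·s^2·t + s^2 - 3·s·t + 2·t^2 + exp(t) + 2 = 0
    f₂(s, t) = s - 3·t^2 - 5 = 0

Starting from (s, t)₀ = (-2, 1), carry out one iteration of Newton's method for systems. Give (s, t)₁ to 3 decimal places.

(-2.850, -0.808)

At (-2, 1): F = (24.71828, -10.000).
Jacobian J = [[4·s·t + 2·s - 3·t, 2·s^2 - 3·s + 4·t + exp(t)], [1, -6·t]].
At the point, J = [[-15.000, 20.71828], [1.000, -6.000]] (det J = 69.28172).
Solving J·Δ = −F gives Δ = (-0.850, -1.808).
Then the next iterate is (s, t)₁ = (-2.850, -0.808).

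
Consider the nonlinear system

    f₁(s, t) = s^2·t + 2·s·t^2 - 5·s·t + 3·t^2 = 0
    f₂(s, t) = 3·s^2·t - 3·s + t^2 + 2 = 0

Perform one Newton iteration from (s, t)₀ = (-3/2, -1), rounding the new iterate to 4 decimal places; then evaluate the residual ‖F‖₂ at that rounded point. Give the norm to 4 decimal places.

666.4141

At (-3/2, -1): F = (-9.7500, 0.7500).
Jacobian J = [[2·s·t + 2·t^2 - 5·t, s^2 + 4·s·t - 5·s + 6·t], [6·s·t - 3, 3·s^2 + 2·t]].
At the point, J = [[10.0000, 9.7500], [6.0000, 4.7500]] (det J = -11.0000).
Solving J·Δ = −F gives Δ = (-4.8750, 6.0000).
Then the next iterate is (s, t)₁ = (-6.3750, 5.0000).
Re-evaluating at (-6.3750, 5.0000): F = (118.828125, 655.734375), so ‖F‖₂ = 666.4141.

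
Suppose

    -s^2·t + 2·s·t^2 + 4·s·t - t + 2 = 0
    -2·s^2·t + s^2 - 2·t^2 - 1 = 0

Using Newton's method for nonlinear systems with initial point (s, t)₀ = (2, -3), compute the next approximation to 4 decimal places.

At (2, -3): F = (29.0000, 9.0000).
Jacobian J = [[-2·s·t + 2·t^2 + 4·t, -s^2 + 4·s·t + 4·s - 1], [-4·s·t + 2·s, -2·s^2 - 4·t]].
At the point, J = [[18.0000, -21.0000], [28.0000, 4.0000]] (det J = 660.0000).
Solving J·Δ = −F gives Δ = (-0.4621, 0.9848).
Then the next iterate is (s, t)₁ = (1.5379, -2.0152).

(1.5379, -2.0152)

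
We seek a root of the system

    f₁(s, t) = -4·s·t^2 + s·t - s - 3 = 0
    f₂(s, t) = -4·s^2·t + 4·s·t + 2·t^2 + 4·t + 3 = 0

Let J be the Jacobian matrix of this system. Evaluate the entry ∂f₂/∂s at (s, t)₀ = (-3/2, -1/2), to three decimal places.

-8.000

∂f₂/∂s = -8·s·t + 4·t.
At (-3/2, -1/2) this is -8.000.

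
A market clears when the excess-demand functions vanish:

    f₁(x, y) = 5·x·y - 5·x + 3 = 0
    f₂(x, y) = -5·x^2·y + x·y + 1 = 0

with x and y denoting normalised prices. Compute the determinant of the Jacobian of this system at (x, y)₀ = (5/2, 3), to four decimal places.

J = [[5·y - 5, 5·x], [-10·x·y + y, -5·x^2 + x]].
At the point, J = [[10.0000, 12.5000], [-72.0000, -28.7500]].
det J = 612.5000.

612.5000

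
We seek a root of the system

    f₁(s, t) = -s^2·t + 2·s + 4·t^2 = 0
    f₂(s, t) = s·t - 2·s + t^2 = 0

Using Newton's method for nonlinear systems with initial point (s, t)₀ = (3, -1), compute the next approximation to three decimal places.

At (3, -1): F = (19.000, -8.000).
Jacobian J = [[-2·s·t + 2, -s^2 + 8·t], [t - 2, s + 2·t]].
At the point, J = [[8.000, -17.000], [-3.000, 1.000]] (det J = -43.000).
Solving J·Δ = −F gives Δ = (-2.721, -0.163).
Then the next iterate is (s, t)₁ = (0.279, -1.163).

(0.279, -1.163)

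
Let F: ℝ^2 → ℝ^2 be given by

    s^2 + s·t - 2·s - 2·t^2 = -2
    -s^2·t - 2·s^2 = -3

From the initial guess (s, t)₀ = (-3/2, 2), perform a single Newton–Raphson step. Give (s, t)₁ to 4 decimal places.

At (-3/2, 2): F = (-3.7500, -6.0000).
Jacobian J = [[2·s + t - 2, s - 4·t], [-2·s·t - 4·s, -s^2]].
At the point, J = [[-3.0000, -9.5000], [12.0000, -2.2500]] (det J = 120.7500).
Solving J·Δ = −F gives Δ = (0.4022, -0.5217).
Then the next iterate is (s, t)₁ = (-1.0978, 1.4783).

(-1.0978, 1.4783)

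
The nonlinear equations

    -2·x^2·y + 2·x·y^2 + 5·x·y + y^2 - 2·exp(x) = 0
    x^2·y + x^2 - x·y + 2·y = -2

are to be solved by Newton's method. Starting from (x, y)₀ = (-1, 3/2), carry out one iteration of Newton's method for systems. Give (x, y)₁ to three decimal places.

(-9.888, -15.192)

At (-1, 3/2): F = (-13.48576, 9.000).
Jacobian J = [[-4·x·y + 2·y^2 + 5·y - 2·exp(x), -2·x^2 + 4·x·y + 5·x + 2·y], [2·x·y + 2·x - y, x^2 - x + 2]].
At the point, J = [[17.26424, -10.000], [-6.500, 4.000]] (det J = 4.05696).
Solving J·Δ = −F gives Δ = (-8.888, -16.692).
Then the next iterate is (x, y)₁ = (-9.888, -15.192).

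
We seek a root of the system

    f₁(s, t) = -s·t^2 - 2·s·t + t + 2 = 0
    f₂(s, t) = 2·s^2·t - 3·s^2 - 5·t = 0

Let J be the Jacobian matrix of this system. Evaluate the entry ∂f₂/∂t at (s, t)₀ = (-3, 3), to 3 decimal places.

13.000

∂f₂/∂t = 2·s^2 - 5.
At (-3, 3) this is 13.000.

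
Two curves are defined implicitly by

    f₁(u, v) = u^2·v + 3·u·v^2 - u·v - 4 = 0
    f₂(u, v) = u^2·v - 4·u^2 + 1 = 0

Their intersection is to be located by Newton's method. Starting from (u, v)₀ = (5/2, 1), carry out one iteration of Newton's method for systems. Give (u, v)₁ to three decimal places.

At (5/2, 1): F = (7.250, -17.750).
Jacobian J = [[2·u·v + 3·v^2 - v, u^2 + 6·u·v - u], [2·u·v - 8·u, u^2]].
At the point, J = [[7.000, 18.750], [-15.000, 6.250]] (det J = 325.000).
Solving J·Δ = −F gives Δ = (-1.163, 0.048).
Then the next iterate is (u, v)₁ = (1.337, 1.048).

(1.337, 1.048)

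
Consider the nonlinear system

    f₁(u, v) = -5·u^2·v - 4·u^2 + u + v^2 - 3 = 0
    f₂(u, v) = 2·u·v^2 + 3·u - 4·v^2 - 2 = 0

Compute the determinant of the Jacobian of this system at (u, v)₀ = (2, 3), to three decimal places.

294.000

J = [[-10·u·v - 8·u + 1, -5·u^2 + 2·v], [2·v^2 + 3, 4·u·v - 8·v]].
At the point, J = [[-75.000, -14.000], [21.000, 0.000]].
det J = 294.000.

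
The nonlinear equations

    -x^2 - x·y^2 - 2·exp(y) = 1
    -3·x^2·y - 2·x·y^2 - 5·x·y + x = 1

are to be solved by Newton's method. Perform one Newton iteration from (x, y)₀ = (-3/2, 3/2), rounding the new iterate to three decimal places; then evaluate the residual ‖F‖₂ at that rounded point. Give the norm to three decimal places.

6.730

At (-3/2, 3/2): F = (-8.83838, 5.375).
Jacobian J = [[-2·x - y^2, -2·x·y - 2·exp(y)], [-6·x·y - 2·y^2 - 5·y + 1, -3·x^2 - 4·x·y - 5·x]].
At the point, J = [[0.750, -4.46338], [2.500, 9.750]] (det J = 18.47095).
Solving J·Δ = −F gives Δ = (3.367, -1.415).
Then the next iterate is (x, y)₁ = (1.867, 0.085).
Re-evaluating at (1.867, 0.085): F = (-6.67661, -0.84230), so ‖F‖₂ = 6.730.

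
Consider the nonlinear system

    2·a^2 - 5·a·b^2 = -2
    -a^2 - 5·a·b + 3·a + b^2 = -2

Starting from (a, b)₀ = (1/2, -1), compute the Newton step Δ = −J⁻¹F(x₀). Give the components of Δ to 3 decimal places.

At (1/2, -1): F = (0.000, 6.750).
Jacobian J = [[4·a - 5·b^2, -10·a·b], [-2·a - 5·b + 3, -5·a + 2·b]].
At the point, J = [[-3.000, 5.000], [7.000, -4.500]] (det J = -21.500).
Solving J·Δ = −F gives Δ = (-1.570, -0.942).

(-1.570, -0.942)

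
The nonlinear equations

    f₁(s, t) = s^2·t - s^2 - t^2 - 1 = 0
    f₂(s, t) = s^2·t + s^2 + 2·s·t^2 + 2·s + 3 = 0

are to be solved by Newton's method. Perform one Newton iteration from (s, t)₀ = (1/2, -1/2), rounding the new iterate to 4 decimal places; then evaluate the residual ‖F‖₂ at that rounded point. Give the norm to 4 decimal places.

At (1/2, -1/2): F = (-1.6250, 4.3750).
Jacobian J = [[2·s·t - 2·s, s^2 - 2·t], [2·s·t + 2·s + 2·t^2 + 2, s^2 + 4·s·t]].
At the point, J = [[-1.5000, 1.2500], [3.0000, -0.7500]] (det J = -2.6250).
Solving J·Δ = −F gives Δ = (-1.6190, -0.6429).
Then the next iterate is (s, t)₁ = (-1.1190, -1.1429).
Re-evaluating at (-1.1190, -1.1429): F = (-4.989476, -2.340255), so ‖F‖₂ = 5.5110.

5.5110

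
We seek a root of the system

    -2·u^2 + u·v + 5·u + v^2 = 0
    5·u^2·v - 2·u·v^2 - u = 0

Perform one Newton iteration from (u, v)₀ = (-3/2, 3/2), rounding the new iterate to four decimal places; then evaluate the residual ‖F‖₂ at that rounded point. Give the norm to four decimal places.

5.9015

At (-3/2, 3/2): F = (-12.0000, 25.1250).
Jacobian J = [[-4·u + v + 5, u + 2·v], [10·u·v - 2·v^2 - 1, 5·u^2 - 4·u·v]].
At the point, J = [[12.5000, 1.5000], [-28.0000, 20.2500]] (det J = 295.1250).
Solving J·Δ = −F gives Δ = (0.9511, 0.0743).
Then the next iterate is (u, v)₁ = (-0.5489, 1.5743).
Re-evaluating at (-0.5489, 1.5743): F = (-1.732795, 5.641324), so ‖F‖₂ = 5.9015.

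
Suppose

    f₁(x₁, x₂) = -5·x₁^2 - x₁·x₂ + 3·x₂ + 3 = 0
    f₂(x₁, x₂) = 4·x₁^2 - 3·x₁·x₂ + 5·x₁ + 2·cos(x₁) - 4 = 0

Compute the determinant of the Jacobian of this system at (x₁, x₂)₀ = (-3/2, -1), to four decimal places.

J = [[-10·x₁ - x₂, -x₁ + 3], [8·x₁ - 3·x₂ - 2·sin(x₁) + 5, -3·x₁]].
At the point, J = [[16.0000, 4.5000], [-2.005010, 4.5000]].
det J = 81.0225.

81.0225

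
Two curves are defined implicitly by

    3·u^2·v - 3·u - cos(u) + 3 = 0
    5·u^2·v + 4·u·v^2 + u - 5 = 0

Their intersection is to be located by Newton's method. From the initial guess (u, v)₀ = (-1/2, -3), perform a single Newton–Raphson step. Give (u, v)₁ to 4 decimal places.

(-1.6310, 3.4954)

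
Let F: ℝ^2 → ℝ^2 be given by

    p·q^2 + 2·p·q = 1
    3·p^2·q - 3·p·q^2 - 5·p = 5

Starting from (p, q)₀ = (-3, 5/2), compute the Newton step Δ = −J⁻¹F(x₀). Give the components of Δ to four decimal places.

At (-3, 5/2): F = (-34.7500, 133.7500).
Jacobian J = [[q^2 + 2·q, 2·p·q + 2·p], [6·p·q - 3·q^2 - 5, 3·p^2 - 6·p·q]].
At the point, J = [[11.2500, -21.0000], [-68.7500, 72.0000]] (det J = -633.7500).
Solving J·Δ = −F gives Δ = (0.4840, -1.3955).

(0.4840, -1.3955)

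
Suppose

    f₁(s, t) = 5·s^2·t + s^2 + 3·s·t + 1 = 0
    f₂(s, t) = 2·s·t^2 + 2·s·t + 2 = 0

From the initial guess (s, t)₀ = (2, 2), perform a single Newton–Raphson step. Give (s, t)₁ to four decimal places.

(1.3256, 1.1047)

At (2, 2): F = (57.0000, 26.0000).
Jacobian J = [[10·s·t + 2·s + 3·t, 5·s^2 + 3·s], [2·t^2 + 2·t, 4·s·t + 2·s]].
At the point, J = [[50.0000, 26.0000], [12.0000, 20.0000]] (det J = 688.0000).
Solving J·Δ = −F gives Δ = (-0.6744, -0.8953).
Then the next iterate is (s, t)₁ = (1.3256, 1.1047).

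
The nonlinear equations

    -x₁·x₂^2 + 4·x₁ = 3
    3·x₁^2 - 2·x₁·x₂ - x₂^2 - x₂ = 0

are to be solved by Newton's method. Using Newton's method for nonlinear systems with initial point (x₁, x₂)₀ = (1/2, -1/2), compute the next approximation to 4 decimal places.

(0.5652, 1.2609)

At (1/2, -1/2): F = (-1.1250, 1.5000).
Jacobian J = [[-x₂^2 + 4, -2·x₁·x₂], [6·x₁ - 2·x₂, -2·x₁ - 2·x₂ - 1]].
At the point, J = [[3.7500, 0.5000], [4.0000, -1.0000]] (det J = -5.7500).
Solving J·Δ = −F gives Δ = (0.0652, 1.7609).
Then the next iterate is (x₁, x₂)₁ = (0.5652, 1.2609).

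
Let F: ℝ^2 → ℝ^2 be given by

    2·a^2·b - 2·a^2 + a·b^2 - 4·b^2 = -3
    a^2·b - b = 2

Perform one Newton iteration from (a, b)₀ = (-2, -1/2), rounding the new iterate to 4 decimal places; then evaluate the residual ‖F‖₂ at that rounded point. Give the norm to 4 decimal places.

28.1603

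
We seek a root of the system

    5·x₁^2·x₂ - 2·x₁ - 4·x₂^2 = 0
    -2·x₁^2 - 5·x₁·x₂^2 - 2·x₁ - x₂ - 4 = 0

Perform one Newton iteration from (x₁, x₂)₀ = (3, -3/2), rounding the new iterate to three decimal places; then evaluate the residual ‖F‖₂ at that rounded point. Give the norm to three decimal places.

30.040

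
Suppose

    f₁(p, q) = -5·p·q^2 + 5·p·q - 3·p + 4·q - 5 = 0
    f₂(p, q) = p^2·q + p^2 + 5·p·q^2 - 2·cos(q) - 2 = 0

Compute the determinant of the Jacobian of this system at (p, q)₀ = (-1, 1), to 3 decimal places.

12.951

J = [[-5·q^2 + 5·q - 3, -10·p·q + 5·p + 4], [2·p·q + 2·p + 5·q^2, p^2 + 10·p·q + 2·sin(q)]].
At the point, J = [[-3.000, 9.000], [1.000, -7.31706]].
det J = 12.951.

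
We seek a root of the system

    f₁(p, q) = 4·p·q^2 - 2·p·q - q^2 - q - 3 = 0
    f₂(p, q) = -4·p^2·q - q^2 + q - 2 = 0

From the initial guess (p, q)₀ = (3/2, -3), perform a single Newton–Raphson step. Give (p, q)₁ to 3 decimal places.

(1.207, -1.774)

At (3/2, -3): F = (54.000, 13.000).
Jacobian J = [[4·q^2 - 2·q, 8·p·q - 2·p - 2·q - 1], [-8·p·q, -4·p^2 - 2·q + 1]].
At the point, J = [[42.000, -34.000], [36.000, -2.000]] (det J = 1140.000).
Solving J·Δ = −F gives Δ = (-0.293, 1.226).
Then the next iterate is (p, q)₁ = (1.207, -1.774).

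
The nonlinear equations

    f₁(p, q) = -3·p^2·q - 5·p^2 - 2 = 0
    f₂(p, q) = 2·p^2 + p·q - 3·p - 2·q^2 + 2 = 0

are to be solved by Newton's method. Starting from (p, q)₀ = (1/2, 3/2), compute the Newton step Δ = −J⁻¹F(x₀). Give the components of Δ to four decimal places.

(-0.4181, -0.5380)

At (1/2, 3/2): F = (-4.3750, -2.7500).
Jacobian J = [[-6·p·q - 10·p, -3·p^2], [4·p + q - 3, p - 4·q]].
At the point, J = [[-9.5000, -0.7500], [0.5000, -5.5000]] (det J = 52.6250).
Solving J·Δ = −F gives Δ = (-0.4181, -0.5380).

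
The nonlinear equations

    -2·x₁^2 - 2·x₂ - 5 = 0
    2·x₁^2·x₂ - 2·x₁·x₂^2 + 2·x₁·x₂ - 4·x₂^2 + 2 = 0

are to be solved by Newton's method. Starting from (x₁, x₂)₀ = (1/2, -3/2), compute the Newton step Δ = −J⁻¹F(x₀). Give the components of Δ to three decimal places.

(-1.190, -0.060)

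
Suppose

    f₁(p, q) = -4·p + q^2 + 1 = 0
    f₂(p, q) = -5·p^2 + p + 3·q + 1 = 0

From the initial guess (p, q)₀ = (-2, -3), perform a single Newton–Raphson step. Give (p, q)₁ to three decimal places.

At (-2, -3): F = (18.000, -30.000).
Jacobian J = [[-4, 2·q], [-10·p + 1, 3]].
At the point, J = [[-4.000, -6.000], [21.000, 3.000]] (det J = 114.000).
Solving J·Δ = −F gives Δ = (1.105, 2.263).
Then the next iterate is (p, q)₁ = (-0.895, -0.737).

(-0.895, -0.737)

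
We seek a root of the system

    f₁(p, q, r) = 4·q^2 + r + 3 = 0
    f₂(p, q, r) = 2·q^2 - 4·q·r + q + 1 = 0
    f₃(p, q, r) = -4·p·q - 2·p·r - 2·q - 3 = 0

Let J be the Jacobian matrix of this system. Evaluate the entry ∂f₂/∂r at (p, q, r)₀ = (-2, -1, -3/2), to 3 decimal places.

4.000

∂f₂/∂r = -4·q.
At (-2, -1, -3/2) this is 4.000.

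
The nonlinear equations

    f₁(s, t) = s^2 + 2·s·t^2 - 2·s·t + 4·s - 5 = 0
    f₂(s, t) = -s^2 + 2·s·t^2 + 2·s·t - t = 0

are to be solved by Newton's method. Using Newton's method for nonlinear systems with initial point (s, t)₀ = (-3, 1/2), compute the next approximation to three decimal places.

At (-3, 1/2): F = (-6.500, -14.000).
Jacobian J = [[2·s + 2·t^2 - 2·t + 4, 4·s·t - 2·s], [-2·s + 2·t^2 + 2·t, 4·s·t + 2·s - 1]].
At the point, J = [[-2.500, 0.000], [7.500, -13.000]] (det J = 32.500).
Solving J·Δ = −F gives Δ = (-2.600, -2.577).
Then the next iterate is (s, t)₁ = (-5.600, -2.077).

(-5.600, -2.077)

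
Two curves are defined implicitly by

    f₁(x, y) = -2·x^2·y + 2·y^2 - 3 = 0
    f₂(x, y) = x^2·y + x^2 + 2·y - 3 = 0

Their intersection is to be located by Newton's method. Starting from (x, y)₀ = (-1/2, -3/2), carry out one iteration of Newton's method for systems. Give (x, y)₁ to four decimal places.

At (-1/2, -3/2): F = (2.2500, -6.1250).
Jacobian J = [[-4·x·y, -2·x^2 + 4·y], [2·x·y + 2·x, x^2 + 2]].
At the point, J = [[-3.0000, -6.5000], [0.5000, 2.2500]] (det J = -3.5000).
Solving J·Δ = −F gives Δ = (-9.9286, 4.9286).
Then the next iterate is (x, y)₁ = (-10.4286, 3.4286).

(-10.4286, 3.4286)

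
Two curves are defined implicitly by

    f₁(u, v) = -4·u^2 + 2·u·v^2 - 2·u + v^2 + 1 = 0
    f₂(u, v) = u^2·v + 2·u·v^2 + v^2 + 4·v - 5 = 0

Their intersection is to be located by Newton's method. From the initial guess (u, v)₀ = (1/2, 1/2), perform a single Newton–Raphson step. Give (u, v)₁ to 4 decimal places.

At (1/2, 1/2): F = (-0.5000, -2.3750).
Jacobian J = [[-8·u + 2·v^2 - 2, 4·u·v + 2·v], [2·u·v + 2·v^2, u^2 + 4·u·v + 2·v + 4]].
At the point, J = [[-5.5000, 2.0000], [1.0000, 6.2500]] (det J = -36.3750).
Solving J·Δ = −F gives Δ = (0.0447, 0.3729).
Then the next iterate is (u, v)₁ = (0.5447, 0.8729).

(0.5447, 0.8729)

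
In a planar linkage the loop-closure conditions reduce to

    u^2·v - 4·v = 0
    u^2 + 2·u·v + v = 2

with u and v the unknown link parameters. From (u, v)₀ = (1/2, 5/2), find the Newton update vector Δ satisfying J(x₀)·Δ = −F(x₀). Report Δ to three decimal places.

(0.239, -2.341)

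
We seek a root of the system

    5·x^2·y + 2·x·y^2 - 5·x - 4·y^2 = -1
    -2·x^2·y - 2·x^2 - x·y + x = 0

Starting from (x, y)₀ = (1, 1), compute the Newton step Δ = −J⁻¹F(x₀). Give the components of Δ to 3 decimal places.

(0.538, -2.769)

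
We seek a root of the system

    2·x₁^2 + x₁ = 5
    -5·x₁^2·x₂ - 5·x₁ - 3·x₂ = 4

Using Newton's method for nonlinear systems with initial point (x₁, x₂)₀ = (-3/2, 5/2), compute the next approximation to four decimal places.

At (-3/2, 5/2): F = (-2.0000, -32.1250).
Jacobian J = [[4·x₁ + 1, 0], [-10·x₁·x₂ - 5, -5·x₁^2 - 3]].
At the point, J = [[-5.0000, 0.0000], [32.5000, -14.2500]] (det J = 71.2500).
Solving J·Δ = −F gives Δ = (-0.4000, -3.1667).
Then the next iterate is (x₁, x₂)₁ = (-1.9000, -0.6667).

(-1.9000, -0.6667)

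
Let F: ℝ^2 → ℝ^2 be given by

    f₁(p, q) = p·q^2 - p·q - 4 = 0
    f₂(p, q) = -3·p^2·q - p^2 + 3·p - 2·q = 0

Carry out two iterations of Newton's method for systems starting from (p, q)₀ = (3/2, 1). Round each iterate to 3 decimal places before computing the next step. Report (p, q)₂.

(-0.997, 2.471)

At (3/2, 1): F = (-4.000, -6.500).
Jacobian J = [[q^2 - q, 2·p·q - p], [-6·p·q - 2·p + 3, -3·p^2 - 2]].
At the point, J = [[0.000, 1.500], [-9.000, -8.750]] (det J = 13.500).
Solving J·Δ = −F gives Δ = (-3.315, 2.667).
Then the next iterate is (p, q)₁ = (-1.815, 3.667).
Round to (-1.815, 3.667) and repeat: F = (-21.75050, -52.31299), J = [[9.77989, -11.49621], [46.56363, -11.88267]].
Δ = (0.818, -1.196), so (p, q)₂ = (-0.997, 2.471).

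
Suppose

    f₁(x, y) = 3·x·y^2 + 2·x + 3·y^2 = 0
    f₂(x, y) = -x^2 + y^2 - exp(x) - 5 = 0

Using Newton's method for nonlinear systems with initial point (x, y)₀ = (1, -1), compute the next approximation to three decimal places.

(-0.630, -1.013)

At (1, -1): F = (8.000, -7.71828).
Jacobian J = [[3·y^2 + 2, 6·x·y + 6·y], [-2·x - exp(x), 2·y]].
At the point, J = [[5.000, -12.000], [-4.71828, -2.000]] (det J = -66.61938).
Solving J·Δ = −F gives Δ = (-1.630, -0.013).
Then the next iterate is (x, y)₁ = (-0.630, -1.013).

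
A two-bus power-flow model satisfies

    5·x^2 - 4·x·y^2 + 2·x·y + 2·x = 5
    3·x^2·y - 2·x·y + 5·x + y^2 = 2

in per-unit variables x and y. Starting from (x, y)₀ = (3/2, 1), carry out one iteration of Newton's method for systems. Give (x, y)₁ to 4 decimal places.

(0.8401, 0.5946)

At (3/2, 1): F = (6.2500, 10.2500).
Jacobian J = [[10·x - 4·y^2 + 2·y + 2, -8·x·y + 2·x], [6·x·y - 2·y + 5, 3·x^2 - 2·x + 2·y]].
At the point, J = [[15.0000, -9.0000], [12.0000, 5.7500]] (det J = 194.2500).
Solving J·Δ = −F gives Δ = (-0.6599, -0.4054).
Then the next iterate is (x, y)₁ = (0.8401, 0.5946).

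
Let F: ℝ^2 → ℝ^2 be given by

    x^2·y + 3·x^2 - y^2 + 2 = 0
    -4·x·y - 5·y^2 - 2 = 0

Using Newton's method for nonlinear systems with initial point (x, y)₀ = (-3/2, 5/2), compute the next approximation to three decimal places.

At (-3/2, 5/2): F = (8.125, -18.250).
Jacobian J = [[2·x·y + 6·x, x^2 - 2·y], [-4·y, -4·x - 10·y]].
At the point, J = [[-16.500, -2.750], [-10.000, -19.000]] (det J = 286.000).
Solving J·Δ = −F gives Δ = (0.715, -1.337).
Then the next iterate is (x, y)₁ = (-0.785, 1.163).

(-0.785, 1.163)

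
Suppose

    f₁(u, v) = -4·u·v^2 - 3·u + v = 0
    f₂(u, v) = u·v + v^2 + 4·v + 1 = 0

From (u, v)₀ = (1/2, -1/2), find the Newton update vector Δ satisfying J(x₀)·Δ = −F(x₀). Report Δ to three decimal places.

(-0.460, 0.220)

At (1/2, -1/2): F = (-2.500, -1.000).
Jacobian J = [[-4·v^2 - 3, -8·u·v + 1], [v, u + 2·v + 4]].
At the point, J = [[-4.000, 3.000], [-0.500, 3.500]] (det J = -12.500).
Solving J·Δ = −F gives Δ = (-0.460, 0.220).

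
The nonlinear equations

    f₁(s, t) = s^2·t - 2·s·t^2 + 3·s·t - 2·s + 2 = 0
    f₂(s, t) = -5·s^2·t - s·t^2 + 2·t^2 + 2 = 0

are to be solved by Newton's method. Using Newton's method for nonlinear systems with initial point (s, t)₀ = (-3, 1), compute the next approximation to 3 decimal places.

(-3.330, -0.359)

At (-3, 1): F = (14.000, -38.000).
Jacobian J = [[2·s·t - 2·t^2 + 3·t - 2, s^2 - 4·s·t + 3·s], [-10·s·t - t^2, -5·s^2 - 2·s·t + 4·t]].
At the point, J = [[-7.000, 12.000], [29.000, -35.000]] (det J = -103.000).
Solving J·Δ = −F gives Δ = (-0.330, -1.359).
Then the next iterate is (s, t)₁ = (-3.330, -0.359).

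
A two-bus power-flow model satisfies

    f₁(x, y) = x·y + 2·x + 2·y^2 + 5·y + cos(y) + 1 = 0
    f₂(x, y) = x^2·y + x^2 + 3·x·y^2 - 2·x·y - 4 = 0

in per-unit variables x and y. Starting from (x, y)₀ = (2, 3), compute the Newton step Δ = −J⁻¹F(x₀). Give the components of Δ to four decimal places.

At (2, 3): F = (43.010008, 54.0000).
Jacobian J = [[y + 2, x + 4·y - sin(y) + 5], [2·x·y + 2·x + 3·y^2 - 2·y, x^2 + 6·x·y - 2·x]].
At the point, J = [[5.0000, 18.858880], [37.0000, 36.0000]] (det J = -517.778560).
Solving J·Δ = −F gives Δ = (1.0236, -2.5520).

(1.0236, -2.5520)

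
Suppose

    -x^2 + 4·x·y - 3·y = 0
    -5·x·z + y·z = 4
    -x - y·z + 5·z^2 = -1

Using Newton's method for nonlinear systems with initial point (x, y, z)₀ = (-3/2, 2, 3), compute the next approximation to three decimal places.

(-1.359, -0.077, 1.300)

At (-3/2, 2, 3): F = (-20.250, 24.500, 41.500).
Jacobian J = [[-2·x + 4·y, 4·x - 3, 0], [-5·z, z, -5·x + y], [-1, -z, -y + 10·z]].
At the point, J = [[11.000, -9.000, 0.000], [-15.000, 3.000, 9.500], [-1.000, -3.000, 28.000]] (det J = -2457.000).
Solving J·Δ = −F gives Δ = (0.141, -2.077, -1.700).
Then the next iterate is (x, y, z)₁ = (-1.359, -0.077, 1.300).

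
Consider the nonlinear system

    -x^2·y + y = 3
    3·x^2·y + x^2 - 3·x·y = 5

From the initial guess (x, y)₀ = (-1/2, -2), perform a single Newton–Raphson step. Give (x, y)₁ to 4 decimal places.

At (-1/2, -2): F = (-4.5000, -9.2500).
Jacobian J = [[-2·x·y, -x^2 + 1], [6·x·y + 2·x - 3·y, 3·x^2 - 3·x]].
At the point, J = [[-2.0000, 0.7500], [11.0000, 2.2500]] (det J = -12.7500).
Solving J·Δ = −F gives Δ = (-0.2500, 5.3333).
Then the next iterate is (x, y)₁ = (-0.7500, 3.3333).

(-0.7500, 3.3333)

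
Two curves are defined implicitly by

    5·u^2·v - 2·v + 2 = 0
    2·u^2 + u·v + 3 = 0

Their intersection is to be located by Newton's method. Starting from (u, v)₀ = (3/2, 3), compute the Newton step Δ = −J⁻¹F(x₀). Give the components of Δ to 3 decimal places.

(-4.214, 17.286)

At (3/2, 3): F = (29.750, 12.000).
Jacobian J = [[10·u·v, 5·u^2 - 2], [4·u + v, u]].
At the point, J = [[45.000, 9.250], [9.000, 1.500]] (det J = -15.750).
Solving J·Δ = −F gives Δ = (-4.214, 17.286).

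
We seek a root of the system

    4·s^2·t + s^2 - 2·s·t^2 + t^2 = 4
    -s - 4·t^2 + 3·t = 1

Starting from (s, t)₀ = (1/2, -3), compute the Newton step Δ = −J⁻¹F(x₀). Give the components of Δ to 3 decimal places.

(-0.174, 1.716)

At (1/2, -3): F = (-6.750, -46.500).
Jacobian J = [[8·s·t + 2·s - 2·t^2, 4·s^2 - 4·s·t + 2·t], [-1, -8·t + 3]].
At the point, J = [[-29.000, 1.000], [-1.000, 27.000]] (det J = -782.000).
Solving J·Δ = −F gives Δ = (-0.174, 1.716).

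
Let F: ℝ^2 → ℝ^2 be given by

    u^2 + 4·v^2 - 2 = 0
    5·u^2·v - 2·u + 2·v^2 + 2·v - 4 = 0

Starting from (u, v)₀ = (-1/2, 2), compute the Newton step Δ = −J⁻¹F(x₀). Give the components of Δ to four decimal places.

At (-1/2, 2): F = (14.2500, 11.5000).
Jacobian J = [[2·u, 8·v], [10·u·v - 2, 5·u^2 + 4·v + 2]].
At the point, J = [[-1.0000, 16.0000], [-12.0000, 11.2500]] (det J = 180.7500).
Solving J·Δ = −F gives Δ = (0.1311, -0.8824).

(0.1311, -0.8824)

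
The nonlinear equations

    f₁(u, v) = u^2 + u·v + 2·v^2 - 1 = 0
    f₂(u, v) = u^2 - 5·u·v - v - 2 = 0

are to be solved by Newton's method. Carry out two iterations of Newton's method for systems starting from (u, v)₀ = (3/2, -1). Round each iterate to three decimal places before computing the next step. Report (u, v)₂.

(-0.258, -1.253)

At (3/2, -1): F = (1.750, 8.750).
Jacobian J = [[2·u + v, u + 4·v], [2·u - 5·v, -5·u - 1]].
At the point, J = [[2.000, -2.500], [8.000, -8.500]] (det J = 3.000).
Solving J·Δ = −F gives Δ = (-2.333, -1.167).
Then the next iterate is (u, v)₁ = (-0.833, -2.167).
Round to (-0.833, -2.167) and repeat: F = (10.89078, -8.16467), J = [[-3.833, -9.501], [9.169, 3.165]].
Δ = (0.575, 0.914), so (u, v)₂ = (-0.258, -1.253).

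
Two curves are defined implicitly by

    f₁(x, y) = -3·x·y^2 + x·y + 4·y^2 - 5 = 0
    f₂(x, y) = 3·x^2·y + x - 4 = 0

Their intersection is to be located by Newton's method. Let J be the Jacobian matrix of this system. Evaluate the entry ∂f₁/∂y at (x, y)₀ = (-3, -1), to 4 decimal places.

-29.0000

∂f₁/∂y = -6·x·y + x + 8·y.
At (-3, -1) this is -29.0000.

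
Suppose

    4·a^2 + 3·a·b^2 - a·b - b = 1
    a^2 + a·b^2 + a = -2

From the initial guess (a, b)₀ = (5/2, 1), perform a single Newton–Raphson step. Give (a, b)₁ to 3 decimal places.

At (5/2, 1): F = (28.000, 13.250).
Jacobian J = [[8·a + 3·b^2 - b, 6·a·b - a - 1], [2·a + b^2 + 1, 2·a·b]].
At the point, J = [[22.000, 11.500], [7.000, 5.000]] (det J = 29.500).
Solving J·Δ = −F gives Δ = (0.419, -3.237).
Then the next iterate is (a, b)₁ = (2.919, -2.237).

(2.919, -2.237)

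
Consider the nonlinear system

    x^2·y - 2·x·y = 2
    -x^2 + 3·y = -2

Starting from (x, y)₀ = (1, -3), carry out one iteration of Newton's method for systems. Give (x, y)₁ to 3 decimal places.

(-1.500, -2.000)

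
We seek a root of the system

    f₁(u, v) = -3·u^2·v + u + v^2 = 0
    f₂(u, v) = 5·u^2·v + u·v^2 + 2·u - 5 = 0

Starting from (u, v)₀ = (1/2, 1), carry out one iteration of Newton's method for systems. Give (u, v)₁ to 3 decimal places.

(0.810, 0.897)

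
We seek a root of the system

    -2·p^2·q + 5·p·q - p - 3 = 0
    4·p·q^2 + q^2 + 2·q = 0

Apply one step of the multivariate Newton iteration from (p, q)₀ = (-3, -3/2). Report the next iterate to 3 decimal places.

At (-3, -3/2): F = (49.500, -27.750).
Jacobian J = [[-4·p·q + 5·q - 1, -2·p^2 + 5·p], [4·q^2, 8·p·q + 2·q + 2]].
At the point, J = [[-26.500, -33.000], [9.000, 35.000]] (det J = -630.500).
Solving J·Δ = −F gives Δ = (1.295, 0.460).
Then the next iterate is (p, q)₁ = (-1.705, -1.040).

(-1.705, -1.040)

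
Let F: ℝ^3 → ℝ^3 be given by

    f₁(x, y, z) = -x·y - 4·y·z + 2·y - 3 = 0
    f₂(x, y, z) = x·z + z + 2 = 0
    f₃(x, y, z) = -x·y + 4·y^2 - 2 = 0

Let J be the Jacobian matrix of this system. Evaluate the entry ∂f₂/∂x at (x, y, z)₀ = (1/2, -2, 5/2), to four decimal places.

2.5000

∂f₂/∂x = z.
At (1/2, -2, 5/2) this is 2.5000.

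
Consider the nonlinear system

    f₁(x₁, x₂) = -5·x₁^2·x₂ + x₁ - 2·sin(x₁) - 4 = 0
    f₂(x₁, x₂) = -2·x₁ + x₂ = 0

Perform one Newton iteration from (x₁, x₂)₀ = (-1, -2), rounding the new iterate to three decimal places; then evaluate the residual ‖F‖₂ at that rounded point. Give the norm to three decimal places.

1.335

At (-1, -2): F = (6.68294, 0.000).
Jacobian J = [[-10·x₁·x₂ - 2·cos(x₁) + 1, -5·x₁^2], [-2, 1]].
At the point, J = [[-20.08060, -5.000], [-2.000, 1.000]] (det J = -30.08060).
Solving J·Δ = −F gives Δ = (0.222, 0.444).
Then the next iterate is (x₁, x₂)₁ = (-0.778, -1.556).
Re-evaluating at (-0.778, -1.556): F = (1.33482, 0.000), so ‖F‖₂ = 1.335.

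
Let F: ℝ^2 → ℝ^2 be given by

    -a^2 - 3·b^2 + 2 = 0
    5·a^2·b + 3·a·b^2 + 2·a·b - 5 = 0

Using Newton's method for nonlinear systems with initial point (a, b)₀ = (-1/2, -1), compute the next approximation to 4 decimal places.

(0.6126, -0.9771)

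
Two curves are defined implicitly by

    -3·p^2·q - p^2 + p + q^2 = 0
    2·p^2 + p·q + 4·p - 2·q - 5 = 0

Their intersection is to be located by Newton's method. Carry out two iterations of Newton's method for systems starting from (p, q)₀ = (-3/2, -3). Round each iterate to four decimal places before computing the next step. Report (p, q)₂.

(6.4305, 8.8301)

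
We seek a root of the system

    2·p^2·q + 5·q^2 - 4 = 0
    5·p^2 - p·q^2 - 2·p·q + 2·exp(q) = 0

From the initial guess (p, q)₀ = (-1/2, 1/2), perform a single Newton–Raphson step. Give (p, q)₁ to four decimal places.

(0.8673, 1.2031)

At (-1/2, 1/2): F = (-2.5000, 5.172443).
Jacobian J = [[4·p·q, 2·p^2 + 10·q], [10·p - q^2 - 2·q, -2·p·q - 2·p + 2·exp(q)]].
At the point, J = [[-1.0000, 5.5000], [-6.2500, 4.797443]] (det J = 29.577557).
Solving J·Δ = −F gives Δ = (1.3673, 0.7031).
Then the next iterate is (p, q)₁ = (0.8673, 1.2031).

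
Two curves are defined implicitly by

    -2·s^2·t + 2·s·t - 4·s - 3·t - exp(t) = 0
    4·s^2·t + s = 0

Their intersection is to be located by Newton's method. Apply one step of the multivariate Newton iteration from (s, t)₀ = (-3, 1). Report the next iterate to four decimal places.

(-1.9403, 0.7604)

At (-3, 1): F = (-17.718282, 33.0000).
Jacobian J = [[-4·s·t + 2·t - 4, -2·s^2 + 2·s - exp(t) - 3], [8·s·t + 1, 4·s^2]].
At the point, J = [[10.0000, -29.718282], [-23.0000, 36.0000]] (det J = -323.520482).
Solving J·Δ = −F gives Δ = (1.0597, -0.2396).
Then the next iterate is (s, t)₁ = (-1.9403, 0.7604).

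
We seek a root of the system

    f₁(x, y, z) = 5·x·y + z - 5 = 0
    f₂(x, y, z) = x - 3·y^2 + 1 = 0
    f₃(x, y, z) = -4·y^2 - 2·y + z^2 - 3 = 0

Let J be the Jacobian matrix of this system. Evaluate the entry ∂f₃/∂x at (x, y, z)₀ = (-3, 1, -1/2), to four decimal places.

0.0000

∂f₃/∂x = 0.
At (-3, 1, -1/2) this is 0.0000.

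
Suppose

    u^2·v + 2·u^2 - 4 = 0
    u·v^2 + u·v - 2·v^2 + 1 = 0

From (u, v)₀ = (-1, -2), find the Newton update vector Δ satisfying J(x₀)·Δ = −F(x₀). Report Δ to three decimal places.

At (-1, -2): F = (-4.000, -9.000).
Jacobian J = [[2·u·v + 4·u, u^2], [v^2 + v, 2·u·v + u - 4·v]].
At the point, J = [[0.000, 1.000], [2.000, 11.000]] (det J = -2.000).
Solving J·Δ = −F gives Δ = (-17.500, 4.000).

(-17.500, 4.000)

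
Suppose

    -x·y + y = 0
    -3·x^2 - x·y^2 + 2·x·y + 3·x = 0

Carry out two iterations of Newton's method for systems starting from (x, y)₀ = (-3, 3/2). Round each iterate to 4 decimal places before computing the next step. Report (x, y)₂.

At (-3, 3/2): F = (6.0000, -38.2500).
Jacobian J = [[-y, -x + 1], [-6·x - y^2 + 2·y + 3, -2·x·y + 2·x]].
At the point, J = [[-1.5000, 4.0000], [21.7500, 3.0000]] (det J = -91.5000).
Solving J·Δ = −F gives Δ = (1.8689, -0.7992).
Then the next iterate is (x, y)₁ = (-1.1311, 0.7008).
Round to (-1.1311, 0.7008) and repeat: F = (1.493475, -8.261305), J = [[-0.7008, 2.1311], [10.697079, -0.676850]].
Δ = (0.7434, -0.4563), so (x, y)₂ = (-0.3877, 0.2445).

(-0.3877, 0.2445)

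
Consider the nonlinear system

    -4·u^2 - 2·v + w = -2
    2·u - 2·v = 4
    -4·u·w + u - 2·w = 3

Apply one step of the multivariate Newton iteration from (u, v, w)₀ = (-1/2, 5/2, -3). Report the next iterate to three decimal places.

At (-1/2, 5/2, -3): F = (-7.000, -10.000, -3.500).
Jacobian J = [[-8·u, -2, 1], [2, -2, 0], [-4·w + 1, 0, -4·u - 2]].
At the point, J = [[4.000, -2.000, 1.000], [2.000, -2.000, 0.000], [13.000, 0.000, 0.000]] (det J = 26.000).
Solving J·Δ = −F gives Δ = (0.269, -4.731, -3.538).
Then the next iterate is (u, v, w)₁ = (-0.231, -2.231, -6.538).

(-0.231, -2.231, -6.538)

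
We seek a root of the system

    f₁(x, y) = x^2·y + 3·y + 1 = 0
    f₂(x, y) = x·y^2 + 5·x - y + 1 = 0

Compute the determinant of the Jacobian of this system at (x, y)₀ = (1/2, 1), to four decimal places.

-19.5000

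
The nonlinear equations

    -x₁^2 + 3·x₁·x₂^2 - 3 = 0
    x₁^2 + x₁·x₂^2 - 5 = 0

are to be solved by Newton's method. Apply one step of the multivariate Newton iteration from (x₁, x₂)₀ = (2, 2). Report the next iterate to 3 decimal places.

(1.750, 1.375)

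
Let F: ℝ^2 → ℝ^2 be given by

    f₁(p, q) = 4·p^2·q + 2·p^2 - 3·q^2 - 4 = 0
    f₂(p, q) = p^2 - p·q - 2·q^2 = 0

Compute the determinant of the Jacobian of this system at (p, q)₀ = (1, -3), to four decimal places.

-330.0000

J = [[8·p·q + 4·p, 4·p^2 - 6·q], [2·p - q, -p - 4·q]].
At the point, J = [[-20.0000, 22.0000], [5.0000, 11.0000]].
det J = -330.0000.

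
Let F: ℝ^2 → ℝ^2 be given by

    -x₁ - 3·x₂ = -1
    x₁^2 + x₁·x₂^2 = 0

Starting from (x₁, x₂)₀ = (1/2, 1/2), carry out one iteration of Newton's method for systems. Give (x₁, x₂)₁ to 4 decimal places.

(0.3077, 0.2308)

At (1/2, 1/2): F = (-1.0000, 0.3750).
Jacobian J = [[-1, -3], [2·x₁ + x₂^2, 2·x₁·x₂]].
At the point, J = [[-1.0000, -3.0000], [1.2500, 0.5000]] (det J = 3.2500).
Solving J·Δ = −F gives Δ = (-0.1923, -0.2692).
Then the next iterate is (x₁, x₂)₁ = (0.3077, 0.2308).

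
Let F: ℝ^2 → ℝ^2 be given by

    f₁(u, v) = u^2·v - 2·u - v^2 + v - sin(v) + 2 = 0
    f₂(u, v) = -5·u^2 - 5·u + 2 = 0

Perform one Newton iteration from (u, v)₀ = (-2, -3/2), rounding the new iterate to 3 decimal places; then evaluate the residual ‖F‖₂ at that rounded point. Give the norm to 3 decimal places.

1.539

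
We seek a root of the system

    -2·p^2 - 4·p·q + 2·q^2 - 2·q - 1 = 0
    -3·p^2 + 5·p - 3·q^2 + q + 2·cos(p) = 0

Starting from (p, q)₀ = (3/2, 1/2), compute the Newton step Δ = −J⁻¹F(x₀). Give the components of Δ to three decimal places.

At (3/2, 1/2): F = (-9.000, 0.64147).
Jacobian J = [[-4·p - 4·q, -4·p + 4·q - 2], [-6·p - 2·sin(p) + 5, -6·q + 1]].
At the point, J = [[-8.000, -6.000], [-5.99499, -2.000]] (det J = -19.96994).
Solving J·Δ = −F gives Δ = (1.094, -2.959).

(1.094, -2.959)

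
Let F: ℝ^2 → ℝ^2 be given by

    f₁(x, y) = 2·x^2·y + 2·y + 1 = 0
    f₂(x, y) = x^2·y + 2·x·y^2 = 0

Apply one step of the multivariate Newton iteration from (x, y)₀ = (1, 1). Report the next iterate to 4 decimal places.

At (1, 1): F = (5.0000, 3.0000).
Jacobian J = [[4·x·y, 2·x^2 + 2], [2·x·y + 2·y^2, x^2 + 4·x·y]].
At the point, J = [[4.0000, 4.0000], [4.0000, 5.0000]] (det J = 4.0000).
Solving J·Δ = −F gives Δ = (-3.2500, 2.0000).
Then the next iterate is (x, y)₁ = (-2.2500, 3.0000).

(-2.2500, 3.0000)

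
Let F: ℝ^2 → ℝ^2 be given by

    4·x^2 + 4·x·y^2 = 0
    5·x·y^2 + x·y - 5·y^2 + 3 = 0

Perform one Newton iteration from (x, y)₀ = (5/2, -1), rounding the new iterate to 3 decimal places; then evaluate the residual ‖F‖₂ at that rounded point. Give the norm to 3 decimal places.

9.443

At (5/2, -1): F = (35.000, 8.000).
Jacobian J = [[8·x + 4·y^2, 8·x·y], [5·y^2 + y, 10·x·y + x - 10·y]].
At the point, J = [[24.000, -20.000], [4.000, -12.500]] (det J = -220.000).
Solving J·Δ = −F gives Δ = (-1.261, 0.236).
Then the next iterate is (x, y)₁ = (1.239, -0.764).
Re-evaluating at (1.239, -0.764): F = (9.03328, 2.75092), so ‖F‖₂ = 9.443.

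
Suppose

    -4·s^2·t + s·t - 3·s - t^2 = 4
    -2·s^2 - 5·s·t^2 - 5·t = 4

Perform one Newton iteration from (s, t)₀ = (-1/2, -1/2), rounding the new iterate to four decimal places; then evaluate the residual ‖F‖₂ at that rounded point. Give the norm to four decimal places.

At (-1/2, -1/2): F = (-2.0000, -1.3750).
Jacobian J = [[-8·s·t + t - 3, -4·s^2 + s - 2·t], [-4·s - 5·t^2, -10·s·t - 5]].
At the point, J = [[-5.5000, -0.5000], [0.7500, -7.5000]] (det J = 41.6250).
Solving J·Δ = −F gives Δ = (-0.3438, -0.2177).
Then the next iterate is (s, t)₁ = (-0.8438, -0.7177).
Re-evaluating at (-0.8438, -0.7177): F = (0.665907, 0.337682), so ‖F‖₂ = 0.7466.

0.7466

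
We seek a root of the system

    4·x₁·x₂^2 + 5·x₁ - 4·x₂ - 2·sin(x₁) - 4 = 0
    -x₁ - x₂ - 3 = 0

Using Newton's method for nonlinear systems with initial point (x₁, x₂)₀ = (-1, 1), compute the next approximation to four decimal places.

(-2.0383, -0.9617)

At (-1, 1): F = (-15.317058, -3.0000).
Jacobian J = [[4·x₂^2 - 2·cos(x₁) + 5, 8·x₁·x₂ - 4], [-1, -1]].
At the point, J = [[7.919395, -12.0000], [-1.0000, -1.0000]] (det J = -19.919395).
Solving J·Δ = −F gives Δ = (-1.0383, -1.9617).
Then the next iterate is (x₁, x₂)₁ = (-2.0383, -0.9617).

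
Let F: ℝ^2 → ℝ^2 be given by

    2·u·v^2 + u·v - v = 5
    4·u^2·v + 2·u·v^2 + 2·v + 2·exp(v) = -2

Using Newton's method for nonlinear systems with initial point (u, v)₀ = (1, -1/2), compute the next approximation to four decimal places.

At (1, -1/2): F = (-4.5000, 0.713061).
Jacobian J = [[2·v^2 + v, 4·u·v + u - 1], [8·u·v + 2·v^2, 4·u^2 + 4·u·v + 2·exp(v) + 2]].
At the point, J = [[0.0000, -2.0000], [-3.5000, 5.213061]] (det J = -7.0000).
Solving J·Δ = −F gives Δ = (-3.1475, -2.2500).
Then the next iterate is (u, v)₁ = (-2.1475, -2.7500).

(-2.1475, -2.7500)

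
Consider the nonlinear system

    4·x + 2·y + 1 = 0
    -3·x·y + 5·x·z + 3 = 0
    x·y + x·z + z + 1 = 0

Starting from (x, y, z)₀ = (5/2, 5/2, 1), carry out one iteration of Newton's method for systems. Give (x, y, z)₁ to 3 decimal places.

(-2.528, 4.556, 1.488)

At (5/2, 5/2, 1): F = (16.000, -3.250, 10.750).
Jacobian J = [[4, 2, 0], [-3·y + 5·z, -3·x, 5·x], [y + z, x, x + 1]].
At the point, J = [[4.000, 2.000, 0.000], [-2.500, -7.500, 12.500], [3.500, 2.500, 3.500]] (det J = -125.000).
Solving J·Δ = −F gives Δ = (-5.028, 2.056, 0.488).
Then the next iterate is (x, y, z)₁ = (-2.528, 4.556, 1.488).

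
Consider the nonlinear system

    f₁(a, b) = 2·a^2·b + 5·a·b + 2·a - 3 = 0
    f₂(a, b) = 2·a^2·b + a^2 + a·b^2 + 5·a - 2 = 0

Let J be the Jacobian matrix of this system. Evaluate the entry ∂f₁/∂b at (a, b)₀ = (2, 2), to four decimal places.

18.0000

∂f₁/∂b = 2·a^2 + 5·a.
At (2, 2) this is 18.0000.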